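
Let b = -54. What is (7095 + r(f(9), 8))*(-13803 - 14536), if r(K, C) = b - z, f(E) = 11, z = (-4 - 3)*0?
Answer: -199534899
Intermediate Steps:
z = 0 (z = -7*0 = 0)
r(K, C) = -54 (r(K, C) = -54 - 1*0 = -54 + 0 = -54)
(7095 + r(f(9), 8))*(-13803 - 14536) = (7095 - 54)*(-13803 - 14536) = 7041*(-28339) = -199534899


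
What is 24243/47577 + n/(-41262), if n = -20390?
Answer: 328401616/327187029 ≈ 1.0037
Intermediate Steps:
24243/47577 + n/(-41262) = 24243/47577 - 20390/(-41262) = 24243*(1/47577) - 20390*(-1/41262) = 8081/15859 + 10195/20631 = 328401616/327187029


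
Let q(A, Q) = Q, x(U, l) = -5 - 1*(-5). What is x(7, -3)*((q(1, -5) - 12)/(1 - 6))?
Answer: 0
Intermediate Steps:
x(U, l) = 0 (x(U, l) = -5 + 5 = 0)
x(7, -3)*((q(1, -5) - 12)/(1 - 6)) = 0*((-5 - 12)/(1 - 6)) = 0*(-17/(-5)) = 0*(-17*(-1/5)) = 0*(17/5) = 0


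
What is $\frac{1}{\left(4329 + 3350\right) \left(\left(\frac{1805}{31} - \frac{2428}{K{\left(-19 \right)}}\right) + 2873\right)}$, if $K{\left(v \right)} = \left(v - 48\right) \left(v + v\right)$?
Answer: $\frac{39463}{887979057070} \approx 4.4441 \cdot 10^{-8}$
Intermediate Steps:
$K{\left(v \right)} = 2 v \left(-48 + v\right)$ ($K{\left(v \right)} = \left(-48 + v\right) 2 v = 2 v \left(-48 + v\right)$)
$\frac{1}{\left(4329 + 3350\right) \left(\left(\frac{1805}{31} - \frac{2428}{K{\left(-19 \right)}}\right) + 2873\right)} = \frac{1}{\left(4329 + 3350\right) \left(\left(\frac{1805}{31} - \frac{2428}{2 \left(-19\right) \left(-48 - 19\right)}\right) + 2873\right)} = \frac{1}{7679 \left(\left(1805 \cdot \frac{1}{31} - \frac{2428}{2 \left(-19\right) \left(-67\right)}\right) + 2873\right)} = \frac{1}{7679 \left(\left(\frac{1805}{31} - \frac{2428}{2546}\right) + 2873\right)} = \frac{1}{7679 \left(\left(\frac{1805}{31} - \frac{1214}{1273}\right) + 2873\right)} = \frac{1}{7679 \left(\frac{2260131}{39463} + 2873\right)} = \frac{1}{7679 \cdot \frac{115637330}{39463}} = \frac{1}{\frac{887979057070}{39463}} = \frac{39463}{887979057070}$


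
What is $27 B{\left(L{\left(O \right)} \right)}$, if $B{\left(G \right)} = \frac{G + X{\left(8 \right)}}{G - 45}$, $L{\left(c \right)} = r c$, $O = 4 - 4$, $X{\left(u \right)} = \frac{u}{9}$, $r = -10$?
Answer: $- \frac{8}{15} \approx -0.53333$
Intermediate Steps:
$X{\left(u \right)} = \frac{u}{9}$ ($X{\left(u \right)} = u \frac{1}{9} = \frac{u}{9}$)
$O = 0$ ($O = 4 - 4 = 0$)
$L{\left(c \right)} = - 10 c$
$B{\left(G \right)} = \frac{\frac{8}{9} + G}{-45 + G}$ ($B{\left(G \right)} = \frac{G + \frac{1}{9} \cdot 8}{G - 45} = \frac{G + \frac{8}{9}}{-45 + G} = \frac{\frac{8}{9} + G}{-45 + G}$)
$27 B{\left(L{\left(O \right)} \right)} = 27 \frac{\frac{8}{9} - 0}{-45 - 0} = 27 \frac{\frac{8}{9} + 0}{-45 + 0} = 27 \frac{1}{-45} \cdot \frac{8}{9} = 27 \left(\left(- \frac{1}{45}\right) \frac{8}{9}\right) = 27 \left(- \frac{8}{405}\right) = - \frac{8}{15}$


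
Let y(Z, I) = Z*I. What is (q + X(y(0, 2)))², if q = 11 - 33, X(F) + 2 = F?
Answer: 576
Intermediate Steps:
y(Z, I) = I*Z
X(F) = -2 + F
q = -22
(q + X(y(0, 2)))² = (-22 + (-2 + 2*0))² = (-22 + (-2 + 0))² = (-22 - 2)² = (-24)² = 576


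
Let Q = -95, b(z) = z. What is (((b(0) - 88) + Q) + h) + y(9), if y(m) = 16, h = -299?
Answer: -466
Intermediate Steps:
(((b(0) - 88) + Q) + h) + y(9) = (((0 - 88) - 95) - 299) + 16 = ((-88 - 95) - 299) + 16 = (-183 - 299) + 16 = -482 + 16 = -466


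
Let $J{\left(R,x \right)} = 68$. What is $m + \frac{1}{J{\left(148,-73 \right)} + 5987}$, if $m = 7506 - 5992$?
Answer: $\frac{9167271}{6055} \approx 1514.0$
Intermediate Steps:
$m = 1514$ ($m = 7506 - 5992 = 1514$)
$m + \frac{1}{J{\left(148,-73 \right)} + 5987} = 1514 + \frac{1}{68 + 5987} = 1514 + \frac{1}{6055} = \frac{9167271}{6055}$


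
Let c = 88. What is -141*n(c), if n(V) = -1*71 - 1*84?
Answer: 21855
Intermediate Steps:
n(V) = -155 (n(V) = -71 - 84 = -155)
-141*n(c) = -141*(-155) = 21855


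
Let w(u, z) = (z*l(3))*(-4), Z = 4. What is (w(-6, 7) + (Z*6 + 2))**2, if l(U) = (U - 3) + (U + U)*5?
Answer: 662596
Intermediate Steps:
l(U) = -3 + 11*U (l(U) = (-3 + U) + (2*U)*5 = (-3 + U) + 10*U = -3 + 11*U)
w(u, z) = -120*z (w(u, z) = (z*(-3 + 11*3))*(-4) = (z*(-3 + 33))*(-4) = (z*30)*(-4) = (30*z)*(-4) = -120*z)
(w(-6, 7) + (Z*6 + 2))**2 = (-120*7 + (4*6 + 2))**2 = (-840 + (24 + 2))**2 = (-840 + 26)**2 = (-814)**2 = 662596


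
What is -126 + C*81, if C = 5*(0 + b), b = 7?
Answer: 2709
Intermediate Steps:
C = 35 (C = 5*(0 + 7) = 5*7 = 35)
-126 + C*81 = -126 + 35*81 = -126 + 2835 = 2709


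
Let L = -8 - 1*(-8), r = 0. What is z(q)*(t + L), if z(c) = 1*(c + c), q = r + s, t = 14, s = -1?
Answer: -28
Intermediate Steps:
L = 0 (L = -8 + 8 = 0)
q = -1 (q = 0 - 1 = -1)
z(c) = 2*c (z(c) = 1*(2*c) = 2*c)
z(q)*(t + L) = (2*(-1))*(14 + 0) = -2*14 = -28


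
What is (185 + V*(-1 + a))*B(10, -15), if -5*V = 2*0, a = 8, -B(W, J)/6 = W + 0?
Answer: -11100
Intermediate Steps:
B(W, J) = -6*W (B(W, J) = -6*(W + 0) = -6*W)
V = 0 (V = -2*0/5 = -1/5*0 = 0)
(185 + V*(-1 + a))*B(10, -15) = (185 + 0*(-1 + 8))*(-6*10) = (185 + 0*7)*(-60) = (185 + 0)*(-60) = 185*(-60) = -11100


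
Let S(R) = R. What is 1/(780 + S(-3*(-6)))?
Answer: 1/798 ≈ 0.0012531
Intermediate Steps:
1/(780 + S(-3*(-6))) = 1/(780 - 3*(-6)) = 1/(780 + 18) = 1/798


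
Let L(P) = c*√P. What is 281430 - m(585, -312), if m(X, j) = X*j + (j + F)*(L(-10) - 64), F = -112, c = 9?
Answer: 436814 + 3816*I*√10 ≈ 4.3681e+5 + 12067.0*I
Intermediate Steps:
L(P) = 9*√P
m(X, j) = X*j + (-112 + j)*(-64 + 9*I*√10) (m(X, j) = X*j + (j - 112)*(9*√(-10) - 64) = X*j + (-112 + j)*(9*(I*√10) - 64) = X*j + (-112 + j)*(9*I*√10 - 64) = X*j + (-112 + j)*(-64 + 9*I*√10))
281430 - m(585, -312) = 281430 - (7168 - 64*(-312) + 585*(-312) - 1008*I*√10 + 9*I*(-312)*√10) = 281430 - (7168 + 19968 - 182520 - 1008*I*√10 - 2808*I*√10) = 281430 - (-155384 - 3816*I*√10) = 281430 + (155384 + 3816*I*√10) = 436814 + 3816*I*√10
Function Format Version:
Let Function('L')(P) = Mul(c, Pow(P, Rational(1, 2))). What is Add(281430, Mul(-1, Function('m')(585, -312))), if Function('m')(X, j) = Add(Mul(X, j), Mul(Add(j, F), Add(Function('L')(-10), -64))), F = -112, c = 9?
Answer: Add(436814, Mul(3816, I, Pow(10, Rational(1, 2)))) ≈ Add(4.3681e+5, Mul(12067., I))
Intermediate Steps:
Function('L')(P) = Mul(9, Pow(P, Rational(1, 2)))
Function('m')(X, j) = Add(Mul(X, j), Mul(Add(-112, j), Add(-64, Mul(9, I, Pow(10, Rational(1, 2)))))) (Function('m')(X, j) = Add(Mul(X, j), Mul(Add(j, -112), Add(Mul(9, Pow(-10, Rational(1, 2))), -64))) = Add(Mul(X, j), Mul(Add(-112, j), Add(Mul(9, Mul(I, Pow(10, Rational(1, 2)))), -64))) = Add(Mul(X, j), Mul(Add(-112, j), Add(Mul(9, I, Pow(10, Rational(1, 2))), -64))) = Add(Mul(X, j), Mul(Add(-112, j), Add(-64, Mul(9, I, Pow(10, Rational(1, 2)))))))
Add(281430, Mul(-1, Function('m')(585, -312))) = Add(281430, Mul(-1, Add(7168, Mul(-64, -312), Mul(585, -312), Mul(-1008, I, Pow(10, Rational(1, 2))), Mul(9, I, -312, Pow(10, Rational(1, 2)))))) = Add(281430, Mul(-1, Add(7168, 19968, -182520, Mul(-1008, I, Pow(10, Rational(1, 2))), Mul(-2808, I, Pow(10, Rational(1, 2)))))) = Add(281430, Mul(-1, Add(-155384, Mul(-3816, I, Pow(10, Rational(1, 2)))))) = Add(281430, Add(155384, Mul(3816, I, Pow(10, Rational(1, 2))))) = Add(436814, Mul(3816, I, Pow(10, Rational(1, 2))))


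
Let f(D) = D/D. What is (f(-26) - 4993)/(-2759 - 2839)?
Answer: 832/933 ≈ 0.89175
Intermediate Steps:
f(D) = 1
(f(-26) - 4993)/(-2759 - 2839) = (1 - 4993)/(-2759 - 2839) = -4992/(-5598) = -4992*(-1/5598) = 832/933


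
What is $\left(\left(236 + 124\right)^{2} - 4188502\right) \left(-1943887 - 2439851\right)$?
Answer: $17793162935676$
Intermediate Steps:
$\left(\left(236 + 124\right)^{2} - 4188502\right) \left(-1943887 - 2439851\right) = \left(360^{2} - 4188502\right) \left(-4383738\right) = \left(129600 - 4188502\right) \left(-4383738\right) = \left(-4058902\right) \left(-4383738\right) = 17793162935676$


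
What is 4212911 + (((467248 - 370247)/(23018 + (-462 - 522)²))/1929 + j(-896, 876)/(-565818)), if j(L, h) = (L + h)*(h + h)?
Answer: 759685334766109198961/180323136090438 ≈ 4.2129e+6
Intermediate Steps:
j(L, h) = 2*h*(L + h) (j(L, h) = (L + h)*(2*h) = 2*h*(L + h))
4212911 + (((467248 - 370247)/(23018 + (-462 - 522)²))/1929 + j(-896, 876)/(-565818)) = 4212911 + (((467248 - 370247)/(23018 + (-462 - 522)²))/1929 + (2*876*(-896 + 876))/(-565818)) = 4212911 + ((97001/(23018 + (-984)²))*(1/1929) + (2*876*(-20))*(-1/565818)) = 4212911 + ((97001/(23018 + 968256))*(1/1929) - 35040*(-1/565818)) = 4212911 + ((97001/991274)*(1/1929) + 5840/94303) = 4212911 + (97001/1912167546 + 5840/94303) = 4212911 + 11176205953943/180323136090438 = 759685334766109198961/180323136090438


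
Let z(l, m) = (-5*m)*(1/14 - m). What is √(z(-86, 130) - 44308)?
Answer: √1967133/7 ≈ 200.36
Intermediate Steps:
z(l, m) = -5*m*(1/14 - m) (z(l, m) = (-5*m)*(1/14 - m) = -5*m*(1/14 - m))
√(z(-86, 130) - 44308) = √((5/14)*130*(-1 + 14*130) - 44308) = √((5/14)*130*(-1 + 1820) - 44308) = √((5/14)*130*1819 - 44308) = √(591175/7 - 44308) = √(281019/7) = √1967133/7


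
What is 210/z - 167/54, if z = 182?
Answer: -1361/702 ≈ -1.9387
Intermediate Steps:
210/z - 167/54 = 210/182 - 167/54 = 210*(1/182) - 167*1/54 = 15/13 - 167/54 = -1361/702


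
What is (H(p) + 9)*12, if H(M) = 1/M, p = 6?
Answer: 110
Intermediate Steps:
(H(p) + 9)*12 = (1/6 + 9)*12 = (55/6)*12 = 110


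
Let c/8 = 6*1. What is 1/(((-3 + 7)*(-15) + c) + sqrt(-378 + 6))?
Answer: -1/43 - I*sqrt(93)/258 ≈ -0.023256 - 0.037378*I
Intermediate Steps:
c = 48 (c = 8*(6*1) = 8*6 = 48)
1/(((-3 + 7)*(-15) + c) + sqrt(-378 + 6)) = 1/(((-3 + 7)*(-15) + 48) + sqrt(-378 + 6)) = 1/((4*(-15) + 48) + sqrt(-372)) = 1/((-60 + 48) + 2*I*sqrt(93)) = 1/(-12 + 2*I*sqrt(93))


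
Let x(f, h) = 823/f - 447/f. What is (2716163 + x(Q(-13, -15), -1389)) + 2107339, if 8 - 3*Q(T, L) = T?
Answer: 33764890/7 ≈ 4.8236e+6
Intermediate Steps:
Q(T, L) = 8/3 - T/3
x(f, h) = 376/f
(2716163 + x(Q(-13, -15), -1389)) + 2107339 = (2716163 + 376/(8/3 - ⅓*(-13))) + 2107339 = (2716163 + 376/(8/3 + 13/3)) + 2107339 = (2716163 + 376/7) + 2107339 = 19013517/7 + 2107339 = 33764890/7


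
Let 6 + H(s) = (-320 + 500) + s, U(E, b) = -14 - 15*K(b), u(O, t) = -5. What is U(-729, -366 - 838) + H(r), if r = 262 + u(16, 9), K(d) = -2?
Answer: 447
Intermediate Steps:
U(E, b) = 16 (U(E, b) = -14 - 15*(-2) = -14 + 30 = 16)
r = 257 (r = 262 - 5 = 257)
H(s) = 174 + s (H(s) = -6 + ((-320 + 500) + s) = -6 + (180 + s) = 174 + s)
U(-729, -366 - 838) + H(r) = 16 + (174 + 257) = 16 + 431 = 447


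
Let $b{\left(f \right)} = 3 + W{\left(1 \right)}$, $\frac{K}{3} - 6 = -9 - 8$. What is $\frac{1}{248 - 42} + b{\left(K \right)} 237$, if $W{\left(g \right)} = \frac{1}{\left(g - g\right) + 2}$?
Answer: $\frac{85439}{103} \approx 829.5$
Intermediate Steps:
$W{\left(g \right)} = \frac{1}{2}$ ($W{\left(g \right)} = \frac{1}{0 + 2} = \frac{1}{2}$)
$K = -33$ ($K = 18 + 3 \left(-9 - 8\right) = 18 + 3 \left(-17\right) = 18 - 51 = -33$)
$b{\left(f \right)} = \frac{7}{2}$ ($b{\left(f \right)} = 3 + \frac{1}{2} = \frac{7}{2}$)
$\frac{1}{248 - 42} + b{\left(K \right)} 237 = \frac{1}{248 - 42} + \frac{7}{2} \cdot 237 = \frac{1}{206} + \frac{1659}{2} = \frac{85439}{103}$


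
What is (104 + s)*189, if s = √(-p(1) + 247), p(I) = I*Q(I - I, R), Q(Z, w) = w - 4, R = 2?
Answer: 19656 + 189*√249 ≈ 22638.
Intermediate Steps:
Q(Z, w) = -4 + w
p(I) = -2*I (p(I) = I*(-4 + 2) = I*(-2) = -2*I)
s = √249 (s = √(-(-2) + 247) = √(-1*(-2) + 247) = √(2 + 247) = √249 ≈ 15.780)
(104 + s)*189 = (104 + √249)*189 = 19656 + 189*√249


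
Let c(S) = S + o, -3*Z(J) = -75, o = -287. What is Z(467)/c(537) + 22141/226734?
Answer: 112036/566835 ≈ 0.19765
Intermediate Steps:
Z(J) = 25 (Z(J) = -1/3*(-75) = 25)
c(S) = -287 + S (c(S) = S - 287 = -287 + S)
Z(467)/c(537) + 22141/226734 = 25/(-287 + 537) + 22141/226734 = 25/250 + 22141*(1/226734) = 25*(1/250) + 22141/226734 = 1/10 + 22141/226734 = 112036/566835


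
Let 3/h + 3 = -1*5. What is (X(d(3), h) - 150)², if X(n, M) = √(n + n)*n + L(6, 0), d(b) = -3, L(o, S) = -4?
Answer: 23662 + 924*I*√6 ≈ 23662.0 + 2263.3*I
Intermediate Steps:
h = -3/8 (h = 3/(-3 - 1*5) = 3/(-3 - 5) = 3/(-8) = 3*(-⅛) = -3/8 ≈ -0.37500)
X(n, M) = -4 + √2*n^(3/2) (X(n, M) = √(n + n)*n - 4 = √(2*n)*n - 4 = (√2*√n)*n - 4 = √2*n^(3/2) - 4 = -4 + √2*n^(3/2))
(X(d(3), h) - 150)² = ((-4 + √2*(-3)^(3/2)) - 150)² = ((-4 + √2*(-3*I*√3)) - 150)² = ((-4 - 3*I*√6) - 150)² = (-154 - 3*I*√6)²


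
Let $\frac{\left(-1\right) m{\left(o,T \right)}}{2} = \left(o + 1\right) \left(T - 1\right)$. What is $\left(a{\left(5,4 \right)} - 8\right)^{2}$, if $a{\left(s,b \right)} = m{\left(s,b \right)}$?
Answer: $1936$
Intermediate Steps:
$m{\left(o,T \right)} = - 2 \left(1 + o\right) \left(-1 + T\right)$ ($m{\left(o,T \right)} = - 2 \left(o + 1\right) \left(T - 1\right) = - 2 \left(1 + o\right) \left(-1 + T\right)$)
$a{\left(s,b \right)} = 2 - 2 b + 2 s - 2 b s$
$\left(a{\left(5,4 \right)} - 8\right)^{2} = \left(\left(2 - 8 + 2 \cdot 5 - 8 \cdot 5\right) - 8\right)^{2} = \left(\left(2 - 8 + 10 - 40\right) - 8\right)^{2} = \left(-36 - 8\right)^{2} = \left(-44\right)^{2} = 1936$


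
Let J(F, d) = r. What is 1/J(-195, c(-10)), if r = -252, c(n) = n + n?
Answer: -1/252 ≈ -0.0039683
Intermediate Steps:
c(n) = 2*n
J(F, d) = -252
1/J(-195, c(-10)) = 1/(-252) = -1/252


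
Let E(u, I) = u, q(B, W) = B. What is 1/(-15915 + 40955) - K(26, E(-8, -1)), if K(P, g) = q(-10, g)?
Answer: 250401/25040 ≈ 10.000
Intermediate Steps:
K(P, g) = -10
1/(-15915 + 40955) - K(26, E(-8, -1)) = 1/(-15915 + 40955) - 1*(-10) = 1/25040 + 10 = 250401/25040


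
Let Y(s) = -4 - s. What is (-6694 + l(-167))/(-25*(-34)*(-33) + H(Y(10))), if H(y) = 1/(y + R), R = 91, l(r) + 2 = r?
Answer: 528451/2159849 ≈ 0.24467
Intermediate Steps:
l(r) = -2 + r
H(y) = 1/(91 + y) (H(y) = 1/(y + 91) = 1/(91 + y))
(-6694 + l(-167))/(-25*(-34)*(-33) + H(Y(10))) = (-6694 + (-2 - 167))/(-25*(-34)*(-33) + 1/(91 + (-4 - 1*10))) = (-6694 - 169)/(850*(-33) + 1/(91 + (-4 - 10))) = -6863/(-28050 + 1/(91 - 14)) = -6863/(-28050 + 1/77) = -6863/(-2159849/77) = -6863*(-77/2159849) = 528451/2159849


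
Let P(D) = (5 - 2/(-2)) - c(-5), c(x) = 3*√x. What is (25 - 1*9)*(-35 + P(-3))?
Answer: -464 - 48*I*√5 ≈ -464.0 - 107.33*I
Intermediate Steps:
P(D) = 6 - 3*I*√5 (P(D) = (5 - 2/(-2)) - 3*√(-5) = (5 - 2*(-1)/2) - 3*I*√5 = (5 - 1*(-1)) - 3*I*√5 = (5 + 1) - 3*I*√5 = 6 - 3*I*√5)
(25 - 1*9)*(-35 + P(-3)) = (25 - 1*9)*(-35 + (6 - 3*I*√5)) = (25 - 9)*(-29 - 3*I*√5) = 16*(-29 - 3*I*√5) = -464 - 48*I*√5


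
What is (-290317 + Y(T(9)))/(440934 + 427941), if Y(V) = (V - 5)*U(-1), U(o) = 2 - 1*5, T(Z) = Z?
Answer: -290329/868875 ≈ -0.33414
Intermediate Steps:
U(o) = -3 (U(o) = 2 - 5 = -3)
Y(V) = 15 - 3*V (Y(V) = (V - 5)*(-3) = (-5 + V)*(-3) = 15 - 3*V)
(-290317 + Y(T(9)))/(440934 + 427941) = (-290317 + (15 - 3*9))/(440934 + 427941) = (-290317 + (15 - 27))/868875 = (-290317 - 12)*(1/868875) = -290329*1/868875 = -290329/868875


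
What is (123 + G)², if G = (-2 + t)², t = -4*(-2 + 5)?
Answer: 101761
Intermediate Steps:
t = -12 (t = -4*3 = -12)
G = 196 (G = (-2 - 12)² = (-14)² = 196)
(123 + G)² = (123 + 196)² = 319² = 101761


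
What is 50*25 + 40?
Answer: 1290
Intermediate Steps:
50*25 + 40 = 1250 + 40 = 1290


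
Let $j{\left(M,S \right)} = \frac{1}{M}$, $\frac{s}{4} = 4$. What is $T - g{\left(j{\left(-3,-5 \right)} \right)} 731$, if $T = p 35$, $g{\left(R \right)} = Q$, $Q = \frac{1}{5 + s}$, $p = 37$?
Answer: $\frac{26464}{21} \approx 1260.2$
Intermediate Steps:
$s = 16$ ($s = 4 \cdot 4 = 16$)
$Q = \frac{1}{21}$ ($Q = \frac{1}{5 + 16} = \frac{1}{21} \approx 0.047619$)
$g{\left(R \right)} = \frac{1}{21}$
$T = 1295$ ($T = 37 \cdot 35 = 1295$)
$T - g{\left(j{\left(-3,-5 \right)} \right)} 731 = 1295 - \frac{1}{21} \cdot 731 = 1295 - \frac{731}{21} = \frac{26464}{21}$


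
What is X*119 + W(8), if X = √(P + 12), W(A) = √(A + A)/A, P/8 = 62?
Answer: ½ + 238*√127 ≈ 2682.6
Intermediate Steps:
P = 496 (P = 8*62 = 496)
W(A) = √2/√A (W(A) = √(2*A)/A = (√2*√A)/A = √2/√A)
X = 2*√127 (X = √(496 + 12) = √508 = 2*√127 ≈ 22.539)
X*119 + W(8) = (2*√127)*119 + √2/√8 = 238*√127 + √2*(√2/4) = 238*√127 + ½ = ½ + 238*√127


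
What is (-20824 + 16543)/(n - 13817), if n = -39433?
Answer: 1427/17750 ≈ 0.080394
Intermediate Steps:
(-20824 + 16543)/(n - 13817) = (-20824 + 16543)/(-39433 - 13817) = -4281/(-53250) = -4281*(-1/53250) = 1427/17750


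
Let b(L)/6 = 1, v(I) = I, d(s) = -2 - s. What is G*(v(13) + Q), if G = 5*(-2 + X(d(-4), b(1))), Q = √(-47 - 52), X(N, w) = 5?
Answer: 195 + 45*I*√11 ≈ 195.0 + 149.25*I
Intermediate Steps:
b(L) = 6 (b(L) = 6*1 = 6)
Q = 3*I*√11 (Q = √(-99) = 3*I*√11 ≈ 9.9499*I)
G = 15 (G = 5*(-2 + 5) = 5*3 = 15)
G*(v(13) + Q) = 15*(13 + 3*I*√11) = 195 + 45*I*√11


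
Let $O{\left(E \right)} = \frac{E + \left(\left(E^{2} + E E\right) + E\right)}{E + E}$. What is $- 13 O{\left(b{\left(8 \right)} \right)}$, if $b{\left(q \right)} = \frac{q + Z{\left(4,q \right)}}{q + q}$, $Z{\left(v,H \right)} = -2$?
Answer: $- \frac{143}{8} \approx -17.875$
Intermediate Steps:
$b{\left(q \right)} = \frac{-2 + q}{2 q}$ ($b{\left(q \right)} = \frac{q - 2}{q + q} = \frac{-2 + q}{2 q}$)
$O{\left(E \right)} = \frac{2 E + 2 E^{2}}{2 E}$ ($O{\left(E \right)} = \frac{E + \left(\left(E^{2} + E^{2}\right) + E\right)}{2 E} = \left(E + \left(2 E^{2} + E\right)\right) \frac{1}{2 E} = \left(E + \left(E + 2 E^{2}\right)\right) \frac{1}{2 E} = \left(2 E + 2 E^{2}\right) \frac{1}{2 E} = \frac{2 E + 2 E^{2}}{2 E}$)
$- 13 O{\left(b{\left(8 \right)} \right)} = - 13 \left(1 + \frac{-2 + 8}{2 \cdot 8}\right) = - 13 \left(1 + \frac{1}{2} \cdot \frac{1}{8} \cdot 6\right) = - 13 \left(1 + \frac{3}{8}\right) = \left(-13\right) \frac{11}{8} = - \frac{143}{8}$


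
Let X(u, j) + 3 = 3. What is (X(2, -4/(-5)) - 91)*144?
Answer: -13104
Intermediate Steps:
X(u, j) = 0 (X(u, j) = -3 + 3 = 0)
(X(2, -4/(-5)) - 91)*144 = (0 - 91)*144 = -91*144 = -13104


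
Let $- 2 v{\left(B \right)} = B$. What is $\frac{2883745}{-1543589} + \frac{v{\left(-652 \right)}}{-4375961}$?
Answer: $- \frac{12619658863959}{6754685264029} \approx -1.8683$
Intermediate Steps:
$v{\left(B \right)} = - \frac{B}{2}$
$\frac{2883745}{-1543589} + \frac{v{\left(-652 \right)}}{-4375961} = \frac{2883745}{-1543589} + \frac{\left(- \frac{1}{2}\right) \left(-652\right)}{-4375961} = 2883745 \left(- \frac{1}{1543589}\right) + 326 \left(- \frac{1}{4375961}\right) = - \frac{2883745}{1543589} - \frac{326}{4375961} = - \frac{12619658863959}{6754685264029}$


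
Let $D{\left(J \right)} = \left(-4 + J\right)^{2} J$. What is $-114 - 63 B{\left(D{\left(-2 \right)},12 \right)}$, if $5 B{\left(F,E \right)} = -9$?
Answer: $- \frac{3}{5} \approx -0.6$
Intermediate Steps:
$D{\left(J \right)} = J \left(-4 + J\right)^{2}$
$B{\left(F,E \right)} = - \frac{9}{5}$ ($B{\left(F,E \right)} = \frac{1}{5} \left(-9\right) = - \frac{9}{5}$)
$-114 - 63 B{\left(D{\left(-2 \right)},12 \right)} = -114 - - \frac{567}{5} = -114 + \frac{567}{5} = - \frac{3}{5}$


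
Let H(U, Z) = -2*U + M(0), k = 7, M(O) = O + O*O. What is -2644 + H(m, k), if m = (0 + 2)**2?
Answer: -2652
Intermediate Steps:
M(O) = O + O**2
m = 4 (m = 2**2 = 4)
H(U, Z) = -2*U (H(U, Z) = -2*U + 0*(1 + 0) = -2*U + 0*1 = -2*U + 0 = -2*U)
-2644 + H(m, k) = -2644 - 2*4 = -2644 - 8 = -2652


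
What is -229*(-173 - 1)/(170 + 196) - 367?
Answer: -15746/61 ≈ -258.13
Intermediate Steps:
-229*(-173 - 1)/(170 + 196) - 367 = -(-39846)/366 - 367 = -229*(-29/61) - 367 = 6641/61 - 367 = -15746/61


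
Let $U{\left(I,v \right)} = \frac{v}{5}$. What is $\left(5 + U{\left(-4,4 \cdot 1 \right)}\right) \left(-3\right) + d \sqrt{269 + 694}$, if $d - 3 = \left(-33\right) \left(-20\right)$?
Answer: $- \frac{87}{5} + 1989 \sqrt{107} \approx 20557.0$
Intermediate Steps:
$U{\left(I,v \right)} = \frac{v}{5}$ ($U{\left(I,v \right)} = v \frac{1}{5} = \frac{v}{5}$)
$d = 663$ ($d = 3 - -660 = 3 + 660 = 663$)
$\left(5 + U{\left(-4,4 \cdot 1 \right)}\right) \left(-3\right) + d \sqrt{269 + 694} = \left(5 + \frac{4 \cdot 1}{5}\right) \left(-3\right) + 663 \sqrt{269 + 694} = \left(5 + \frac{1}{5} \cdot 4\right) \left(-3\right) + 663 \sqrt{963} = \left(5 + \frac{4}{5}\right) \left(-3\right) + 663 \cdot 3 \sqrt{107} = \frac{29}{5} \left(-3\right) + 1989 \sqrt{107} = - \frac{87}{5} + 1989 \sqrt{107}$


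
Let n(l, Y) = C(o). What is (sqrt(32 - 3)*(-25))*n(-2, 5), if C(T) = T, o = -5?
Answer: 125*sqrt(29) ≈ 673.15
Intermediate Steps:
n(l, Y) = -5
(sqrt(32 - 3)*(-25))*n(-2, 5) = (sqrt(32 - 3)*(-25))*(-5) = (sqrt(29)*(-25))*(-5) = -25*sqrt(29)*(-5) = 125*sqrt(29)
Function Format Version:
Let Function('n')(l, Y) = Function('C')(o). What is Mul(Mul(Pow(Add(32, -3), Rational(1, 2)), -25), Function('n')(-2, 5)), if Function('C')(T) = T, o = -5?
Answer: Mul(125, Pow(29, Rational(1, 2))) ≈ 673.15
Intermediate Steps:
Function('n')(l, Y) = -5
Mul(Mul(Pow(Add(32, -3), Rational(1, 2)), -25), Function('n')(-2, 5)) = Mul(Mul(Pow(Add(32, -3), Rational(1, 2)), -25), -5) = Mul(Mul(Pow(29, Rational(1, 2)), -25), -5) = Mul(Mul(-25, Pow(29, Rational(1, 2))), -5) = Mul(125, Pow(29, Rational(1, 2)))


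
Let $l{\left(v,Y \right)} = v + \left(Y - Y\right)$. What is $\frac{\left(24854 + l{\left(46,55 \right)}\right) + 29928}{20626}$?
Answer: $\frac{27414}{10313} \approx 2.6582$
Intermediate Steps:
$l{\left(v,Y \right)} = v$ ($l{\left(v,Y \right)} = v + 0 = v$)
$\frac{\left(24854 + l{\left(46,55 \right)}\right) + 29928}{20626} = \frac{\left(24854 + 46\right) + 29928}{20626} = \left(24900 + 29928\right) \frac{1}{20626} = 54828 \cdot \frac{1}{20626} = \frac{27414}{10313}$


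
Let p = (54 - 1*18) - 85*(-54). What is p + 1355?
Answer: 5981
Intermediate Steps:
p = 4626 (p = (54 - 18) + 4590 = 36 + 4590 = 4626)
p + 1355 = 4626 + 1355 = 5981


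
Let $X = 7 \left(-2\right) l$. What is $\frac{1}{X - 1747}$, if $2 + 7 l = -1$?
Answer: $- \frac{1}{1741} \approx -0.00057438$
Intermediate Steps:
$l = - \frac{3}{7}$ ($l = - \frac{2}{7} + \frac{1}{7} \left(-1\right) = - \frac{2}{7} - \frac{1}{7} = - \frac{3}{7} \approx -0.42857$)
$X = 6$ ($X = 7 \left(-2\right) \left(- \frac{3}{7}\right) = \left(-14\right) \left(- \frac{3}{7}\right) = 6$)
$\frac{1}{X - 1747} = \frac{1}{6 - 1747} = \frac{1}{-1741} = - \frac{1}{1741}$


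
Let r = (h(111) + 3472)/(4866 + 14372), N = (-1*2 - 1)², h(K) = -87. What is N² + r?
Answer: 1561663/19238 ≈ 81.176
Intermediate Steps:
N = 9 (N = (-2 - 1)² = (-3)² = 9)
r = 3385/19238 (r = (-87 + 3472)/(4866 + 14372) = 3385/19238 ≈ 0.17595)
N² + r = 9² + 3385/19238 = 81 + 3385/19238 = 1561663/19238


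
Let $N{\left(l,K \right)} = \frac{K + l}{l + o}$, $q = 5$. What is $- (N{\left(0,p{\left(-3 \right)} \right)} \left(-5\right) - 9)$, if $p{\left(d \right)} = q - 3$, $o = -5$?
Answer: $7$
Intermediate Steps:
$p{\left(d \right)} = 2$ ($p{\left(d \right)} = 5 - 3 = 2$)
$N{\left(l,K \right)} = \frac{K + l}{-5 + l}$ ($N{\left(l,K \right)} = \frac{K + l}{l - 5} = \frac{K + l}{-5 + l}$)
$- (N{\left(0,p{\left(-3 \right)} \right)} \left(-5\right) - 9) = - (\frac{2 + 0}{-5 + 0} \left(-5\right) - 9) = - (\frac{1}{-5} \cdot 2 \left(-5\right) - 9) = - (\left(- \frac{1}{5}\right) 2 \left(-5\right) - 9) = - (\left(- \frac{2}{5}\right) \left(-5\right) - 9) = - (2 - 9) = \left(-1\right) \left(-7\right) = 7$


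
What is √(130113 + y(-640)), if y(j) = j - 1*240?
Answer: √129233 ≈ 359.49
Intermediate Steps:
y(j) = -240 + j (y(j) = j - 240 = -240 + j)
√(130113 + y(-640)) = √(130113 + (-240 - 640)) = √(130113 - 880) = √129233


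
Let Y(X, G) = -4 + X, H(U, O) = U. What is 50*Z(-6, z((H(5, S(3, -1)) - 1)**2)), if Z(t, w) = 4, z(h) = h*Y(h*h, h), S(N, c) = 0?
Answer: 200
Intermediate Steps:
z(h) = h*(-4 + h**2) (z(h) = h*(-4 + h*h) = h*(-4 + h**2))
50*Z(-6, z((H(5, S(3, -1)) - 1)**2)) = 50*4 = 200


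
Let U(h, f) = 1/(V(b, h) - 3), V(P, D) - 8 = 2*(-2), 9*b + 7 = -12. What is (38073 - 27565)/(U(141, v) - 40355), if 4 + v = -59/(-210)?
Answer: -5254/20177 ≈ -0.26040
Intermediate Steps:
b = -19/9 (b = -7/9 + (1/9)*(-12) = -7/9 - 4/3 = -19/9 ≈ -2.1111)
v = -781/210 (v = -4 - 59/(-210) = -4 - 59*(-1/210) = -4 + 59/210 = -781/210 ≈ -3.7190)
V(P, D) = 4 (V(P, D) = 8 + 2*(-2) = 8 - 4 = 4)
U(h, f) = 1 (U(h, f) = 1/(4 - 3) = 1/1 = 1)
(38073 - 27565)/(U(141, v) - 40355) = (38073 - 27565)/(1 - 40355) = 10508/(-40354) = 10508*(-1/40354) = -5254/20177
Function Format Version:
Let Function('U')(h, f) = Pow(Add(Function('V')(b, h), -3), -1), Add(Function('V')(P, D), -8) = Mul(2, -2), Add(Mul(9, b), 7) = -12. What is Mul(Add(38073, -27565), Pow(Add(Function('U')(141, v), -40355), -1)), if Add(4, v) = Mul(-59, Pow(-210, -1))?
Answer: Rational(-5254, 20177) ≈ -0.26040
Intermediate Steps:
b = Rational(-19, 9) (b = Add(Rational(-7, 9), Mul(Rational(1, 9), -12)) = Add(Rational(-7, 9), Rational(-4, 3)) = Rational(-19, 9) ≈ -2.1111)
v = Rational(-781, 210) (v = Add(-4, Mul(-59, Pow(-210, -1))) = Add(-4, Mul(-59, Rational(-1, 210))) = Add(-4, Rational(59, 210)) = Rational(-781, 210) ≈ -3.7190)
Function('V')(P, D) = 4 (Function('V')(P, D) = Add(8, Mul(2, -2)) = Add(8, -4) = 4)
Function('U')(h, f) = 1 (Function('U')(h, f) = Pow(Add(4, -3), -1) = Pow(1, -1) = 1)
Mul(Add(38073, -27565), Pow(Add(Function('U')(141, v), -40355), -1)) = Mul(Add(38073, -27565), Pow(Add(1, -40355), -1)) = Mul(10508, Pow(-40354, -1)) = Mul(10508, Rational(-1, 40354)) = Rational(-5254, 20177)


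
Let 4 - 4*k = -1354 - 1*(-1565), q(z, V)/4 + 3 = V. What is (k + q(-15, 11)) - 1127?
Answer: -4587/4 ≈ -1146.8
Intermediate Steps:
q(z, V) = -12 + 4*V
k = -207/4 (k = 1 - (-1354 - 1*(-1565))/4 = 1 - (-1354 + 1565)/4 = 1 - 1/4*211 = 1 - 211/4 = -207/4 ≈ -51.750)
(k + q(-15, 11)) - 1127 = (-207/4 + (-12 + 4*11)) - 1127 = (-207/4 + (-12 + 44)) - 1127 = (-207/4 + 32) - 1127 = -79/4 - 1127 = -4587/4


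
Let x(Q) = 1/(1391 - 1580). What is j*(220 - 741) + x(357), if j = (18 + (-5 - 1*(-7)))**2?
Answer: -39387601/189 ≈ -2.0840e+5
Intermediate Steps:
j = 400 (j = (18 + (-5 + 7))**2 = (18 + 2)**2 = 20**2 = 400)
x(Q) = -1/189 (x(Q) = 1/(-189) = -1/189)
j*(220 - 741) + x(357) = 400*(220 - 741) - 1/189 = 400*(-521) - 1/189 = -208400 - 1/189 = -39387601/189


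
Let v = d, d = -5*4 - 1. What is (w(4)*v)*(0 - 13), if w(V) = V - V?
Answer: 0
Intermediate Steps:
w(V) = 0
d = -21 (d = -20 - 1 = -21)
v = -21
(w(4)*v)*(0 - 13) = (0*(-21))*(0 - 13) = 0*(-13) = 0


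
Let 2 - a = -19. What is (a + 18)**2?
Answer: 1521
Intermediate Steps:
a = 21 (a = 2 - 1*(-19) = 2 + 19 = 21)
(a + 18)**2 = (21 + 18)**2 = 39**2 = 1521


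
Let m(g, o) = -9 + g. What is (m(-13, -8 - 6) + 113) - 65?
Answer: 26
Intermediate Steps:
(m(-13, -8 - 6) + 113) - 65 = ((-9 - 13) + 113) - 65 = (-22 + 113) - 65 = 91 - 65 = 26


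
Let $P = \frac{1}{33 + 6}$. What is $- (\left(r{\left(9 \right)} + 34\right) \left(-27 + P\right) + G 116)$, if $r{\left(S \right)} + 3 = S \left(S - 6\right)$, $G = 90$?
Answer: $- \frac{346144}{39} \approx -8875.5$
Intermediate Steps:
$r{\left(S \right)} = -3 + S \left(-6 + S\right)$ ($r{\left(S \right)} = -3 + S \left(S - 6\right) = -3 + S \left(-6 + S\right)$)
$P = \frac{1}{39} \approx 0.025641$
$- (\left(r{\left(9 \right)} + 34\right) \left(-27 + P\right) + G 116) = - (\left(\left(-3 + 9^{2} - 54\right) + 34\right) \left(-27 + \frac{1}{39}\right) + 90 \cdot 116) = - (\left(\left(-3 + 81 - 54\right) + 34\right) \left(- \frac{1052}{39}\right) + 10440) = - (\left(24 + 34\right) \left(- \frac{1052}{39}\right) + 10440) = - (58 \left(- \frac{1052}{39}\right) + 10440) = - (- \frac{61016}{39} + 10440) = \left(-1\right) \frac{346144}{39} = - \frac{346144}{39}$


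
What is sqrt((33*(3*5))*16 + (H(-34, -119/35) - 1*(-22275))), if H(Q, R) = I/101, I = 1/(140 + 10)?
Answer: sqrt(277217276106)/3030 ≈ 173.77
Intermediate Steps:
I = 1/150 ≈ 0.0066667
H(Q, R) = 1/15150 (H(Q, R) = (1/150)/101 = (1/150)*(1/101) = 1/15150)
sqrt((33*(3*5))*16 + (H(-34, -119/35) - 1*(-22275))) = sqrt((33*(3*5))*16 + (1/15150 - 1*(-22275))) = sqrt((33*15)*16 + (1/15150 + 22275)) = sqrt(495*16 + 337466251/15150) = sqrt(7920 + 337466251/15150) = sqrt(457454251/15150) = sqrt(277217276106)/3030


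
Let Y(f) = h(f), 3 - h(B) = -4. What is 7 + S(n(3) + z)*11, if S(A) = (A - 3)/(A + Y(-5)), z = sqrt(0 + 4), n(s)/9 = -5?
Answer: 379/18 ≈ 21.056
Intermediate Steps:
h(B) = 7 (h(B) = 3 - 1*(-4) = 3 + 4 = 7)
n(s) = -45 (n(s) = 9*(-5) = -45)
z = 2 (z = sqrt(4) = 2)
Y(f) = 7
S(A) = (-3 + A)/(7 + A) (S(A) = (A - 3)/(A + 7) = (-3 + A)/(7 + A))
7 + S(n(3) + z)*11 = 7 + ((-3 + (-45 + 2))/(7 + (-45 + 2)))*11 = 7 + ((-3 - 43)/(7 - 43))*11 = 7 + (-46/(-36))*11 = 7 - 1/36*(-46)*11 = 7 + (23/18)*11 = 7 + 253/18 = 379/18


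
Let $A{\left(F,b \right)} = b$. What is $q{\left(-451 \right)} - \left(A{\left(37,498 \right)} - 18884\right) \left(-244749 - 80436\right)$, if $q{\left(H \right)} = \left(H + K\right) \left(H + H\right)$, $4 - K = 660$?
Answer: $-5977852896$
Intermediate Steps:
$K = -656$ ($K = 4 - 660 = -656$)
$q{\left(H \right)} = 2 H \left(-656 + H\right)$ ($q{\left(H \right)} = \left(H - 656\right) \left(H + H\right) = \left(-656 + H\right) 2 H = 2 H \left(-656 + H\right)$)
$q{\left(-451 \right)} - \left(A{\left(37,498 \right)} - 18884\right) \left(-244749 - 80436\right) = 2 \left(-451\right) \left(-656 - 451\right) - \left(498 - 18884\right) \left(-244749 - 80436\right) = 2 \left(-451\right) \left(-1107\right) - \left(-18386\right) \left(-325185\right) = 998514 - 5978851410 = -5977852896$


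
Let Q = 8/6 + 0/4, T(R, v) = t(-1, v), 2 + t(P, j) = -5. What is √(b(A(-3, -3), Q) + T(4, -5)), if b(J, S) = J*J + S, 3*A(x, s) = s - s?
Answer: I*√51/3 ≈ 2.3805*I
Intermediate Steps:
t(P, j) = -7 (t(P, j) = -2 - 5 = -7)
T(R, v) = -7
Q = 4/3 (Q = 8*(⅙) + 0*(¼) = 4/3 + 0 = 4/3 ≈ 1.3333)
A(x, s) = 0 (A(x, s) = (s - s)/3 = (⅓)*0 = 0)
b(J, S) = S + J² (b(J, S) = J² + S = S + J²)
√(b(A(-3, -3), Q) + T(4, -5)) = √((4/3 + 0²) - 7) = √((4/3 + 0) - 7) = √(4/3 - 7) = √(-17/3) = I*√51/3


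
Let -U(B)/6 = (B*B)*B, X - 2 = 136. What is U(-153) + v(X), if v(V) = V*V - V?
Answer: 21508368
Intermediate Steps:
X = 138 (X = 2 + 136 = 138)
U(B) = -6*B³ (U(B) = -6*B*B*B = -6*B²*B = -6*B³)
v(V) = V² - V
U(-153) + v(X) = -6*(-153)³ + 138*(-1 + 138) = -6*(-3581577) + 138*137 = 21489462 + 18906 = 21508368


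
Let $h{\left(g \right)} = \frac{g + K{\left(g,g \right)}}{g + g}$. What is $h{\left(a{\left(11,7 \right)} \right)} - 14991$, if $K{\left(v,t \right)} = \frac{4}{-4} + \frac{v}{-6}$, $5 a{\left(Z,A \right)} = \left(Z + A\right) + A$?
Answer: $- \frac{899441}{60} \approx -14991.0$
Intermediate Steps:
$a{\left(Z,A \right)} = \frac{Z}{5} + \frac{2 A}{5}$ ($a{\left(Z,A \right)} = \frac{\left(Z + A\right) + A}{5} = \frac{\left(A + Z\right) + A}{5} = \frac{Z + 2 A}{5} = \frac{Z}{5} + \frac{2 A}{5}$)
$K{\left(v,t \right)} = -1 - \frac{v}{6}$ ($K{\left(v,t \right)} = 4 \left(- \frac{1}{4}\right) + v \left(- \frac{1}{6}\right) = -1 - \frac{v}{6}$)
$h{\left(g \right)} = \frac{-1 + \frac{5 g}{6}}{2 g}$ ($h{\left(g \right)} = \frac{g - \left(1 + \frac{g}{6}\right)}{g + g} = \frac{-1 + \frac{5 g}{6}}{2 g}$)
$h{\left(a{\left(11,7 \right)} \right)} - 14991 = \frac{-6 + 5 \left(\frac{1}{5} \cdot 11 + \frac{2}{5} \cdot 7\right)}{12 \left(\frac{1}{5} \cdot 11 + \frac{2}{5} \cdot 7\right)} - 14991 = \frac{-6 + 5 \left(\frac{11}{5} + \frac{14}{5}\right)}{12 \left(\frac{11}{5} + \frac{14}{5}\right)} - 14991 = \frac{-6 + 5 \cdot 5}{12 \cdot 5} - 14991 = \frac{1}{12} \cdot \frac{1}{5} \left(-6 + 25\right) - 14991 = \frac{1}{12} \cdot \frac{1}{5} \cdot 19 - 14991 = \frac{19}{60} - 14991 = - \frac{899441}{60}$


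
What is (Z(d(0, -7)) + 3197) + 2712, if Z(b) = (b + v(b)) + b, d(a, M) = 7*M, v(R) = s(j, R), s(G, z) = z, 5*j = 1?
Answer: 5762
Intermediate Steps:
j = ⅕ (j = (⅕)*1 = ⅕ ≈ 0.20000)
v(R) = R
Z(b) = 3*b (Z(b) = (b + b) + b = 2*b + b = 3*b)
(Z(d(0, -7)) + 3197) + 2712 = (3*(7*(-7)) + 3197) + 2712 = (3*(-49) + 3197) + 2712 = (-147 + 3197) + 2712 = 3050 + 2712 = 5762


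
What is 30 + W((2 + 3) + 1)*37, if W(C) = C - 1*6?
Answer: 30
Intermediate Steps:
W(C) = -6 + C (W(C) = C - 6 = -6 + C)
30 + W((2 + 3) + 1)*37 = 30 + (-6 + ((2 + 3) + 1))*37 = 30 + (-6 + (5 + 1))*37 = 30 + (-6 + 6)*37 = 30 + 0*37 = 30 + 0 = 30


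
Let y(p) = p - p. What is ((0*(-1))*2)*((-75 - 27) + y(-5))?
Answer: 0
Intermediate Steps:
y(p) = 0
((0*(-1))*2)*((-75 - 27) + y(-5)) = ((0*(-1))*2)*((-75 - 27) + 0) = (0*2)*(-102 + 0) = 0*(-102) = 0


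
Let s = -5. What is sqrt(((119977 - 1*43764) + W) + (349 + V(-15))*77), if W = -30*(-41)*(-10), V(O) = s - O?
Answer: 2*sqrt(22889) ≈ 302.58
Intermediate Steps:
V(O) = -5 - O
W = -12300 (W = 1230*(-10) = -12300)
sqrt(((119977 - 1*43764) + W) + (349 + V(-15))*77) = sqrt(((119977 - 1*43764) - 12300) + (349 + (-5 - 1*(-15)))*77) = sqrt(((119977 - 43764) - 12300) + (349 + (-5 + 15))*77) = sqrt((76213 - 12300) + (349 + 10)*77) = sqrt(63913 + 359*77) = sqrt(63913 + 27643) = sqrt(91556) = 2*sqrt(22889)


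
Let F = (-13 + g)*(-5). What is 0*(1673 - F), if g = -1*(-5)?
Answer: 0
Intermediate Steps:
g = 5
F = 40 (F = (-13 + 5)*(-5) = -8*(-5) = 40)
0*(1673 - F) = 0*(1673 - 1*40) = 0*(1673 - 40) = 0*1633 = 0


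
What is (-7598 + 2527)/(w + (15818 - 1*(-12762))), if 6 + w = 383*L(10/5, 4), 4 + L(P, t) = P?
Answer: -461/2528 ≈ -0.18236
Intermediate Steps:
L(P, t) = -4 + P
w = -772 (w = -6 + 383*(-4 + 10/5) = -6 + 383*(-4 + 10*(⅕)) = -6 + 383*(-4 + 2) = -6 + 383*(-2) = -6 - 766 = -772)
(-7598 + 2527)/(w + (15818 - 1*(-12762))) = (-7598 + 2527)/(-772 + (15818 - 1*(-12762))) = -5071/(-772 + (15818 + 12762)) = -5071/(-772 + 28580) = -5071/27808 = -5071*1/27808 = -461/2528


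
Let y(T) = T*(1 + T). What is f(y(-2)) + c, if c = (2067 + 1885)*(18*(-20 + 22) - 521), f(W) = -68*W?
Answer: -1916856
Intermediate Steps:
c = -1916720 (c = 3952*(18*2 - 521) = 3952*(36 - 521) = 3952*(-485) = -1916720)
f(y(-2)) + c = -(-136)*(1 - 2) - 1916720 = -(-136)*(-1) - 1916720 = -68*2 - 1916720 = -136 - 1916720 = -1916856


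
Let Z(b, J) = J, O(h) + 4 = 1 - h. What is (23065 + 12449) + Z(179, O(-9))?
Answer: 35520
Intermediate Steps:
O(h) = -3 - h (O(h) = -4 + (1 - h) = -3 - h)
(23065 + 12449) + Z(179, O(-9)) = (23065 + 12449) + (-3 - 1*(-9)) = 35514 + (-3 + 9) = 35514 + 6 = 35520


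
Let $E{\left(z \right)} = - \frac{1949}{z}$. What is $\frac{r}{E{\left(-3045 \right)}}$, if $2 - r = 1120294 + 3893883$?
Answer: $- \frac{15268162875}{1949} \approx -7.8338 \cdot 10^{6}$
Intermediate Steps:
$r = -5014175$ ($r = 2 - \left(1120294 + 3893883\right) = 2 - 5014177 = -5014175$)
$\frac{r}{E{\left(-3045 \right)}} = - \frac{5014175}{\left(-1949\right) \frac{1}{-3045}} = - \frac{5014175}{\left(-1949\right) \left(- \frac{1}{3045}\right)} = - \frac{5014175}{\frac{1949}{3045}} = \left(-5014175\right) \frac{3045}{1949} = - \frac{15268162875}{1949}$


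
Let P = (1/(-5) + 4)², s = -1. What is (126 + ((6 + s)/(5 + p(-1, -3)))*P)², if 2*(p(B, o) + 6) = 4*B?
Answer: 2337841/225 ≈ 10390.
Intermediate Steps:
p(B, o) = -6 + 2*B (p(B, o) = -6 + (4*B)/2 = -6 + 2*B)
P = 361/25 (P = (1*(-⅕) + 4)² = (-⅕ + 4)² = (19/5)² = 361/25 ≈ 14.440)
(126 + ((6 + s)/(5 + p(-1, -3)))*P)² = (126 + ((6 - 1)/(5 + (-6 + 2*(-1))))*(361/25))² = (126 + (5/(5 + (-6 - 2)))*(361/25))² = (126 + (5/(5 - 8))*(361/25))² = (126 + (5/(-3))*(361/25))² = (126 + (5*(-⅓))*(361/25))² = (126 - 5/3*361/25)² = (126 - 361/15)² = (1529/15)² = 2337841/225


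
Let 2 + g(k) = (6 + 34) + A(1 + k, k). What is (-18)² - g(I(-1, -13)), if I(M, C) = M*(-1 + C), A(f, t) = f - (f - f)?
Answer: 271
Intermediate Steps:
A(f, t) = f (A(f, t) = f - 1*0 = f + 0 = f)
g(k) = 39 + k (g(k) = -2 + ((6 + 34) + (1 + k)) = -2 + (40 + (1 + k)) = -2 + (41 + k) = 39 + k)
(-18)² - g(I(-1, -13)) = (-18)² - (39 - (-1 - 13)) = 324 - (39 - 1*(-14)) = 324 - (39 + 14) = 324 - 1*53 = 324 - 53 = 271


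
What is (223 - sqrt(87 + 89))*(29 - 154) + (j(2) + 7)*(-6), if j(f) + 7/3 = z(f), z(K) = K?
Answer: -27915 + 500*sqrt(11) ≈ -26257.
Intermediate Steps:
j(f) = -7/3 + f
(223 - sqrt(87 + 89))*(29 - 154) + (j(2) + 7)*(-6) = (223 - sqrt(87 + 89))*(29 - 154) + ((-7/3 + 2) + 7)*(-6) = (223 - sqrt(176))*(-125) + (-1/3 + 7)*(-6) = (223 - 4*sqrt(11))*(-125) + (20/3)*(-6) = (223 - 4*sqrt(11))*(-125) - 40 = (-27875 + 500*sqrt(11)) - 40 = -27915 + 500*sqrt(11)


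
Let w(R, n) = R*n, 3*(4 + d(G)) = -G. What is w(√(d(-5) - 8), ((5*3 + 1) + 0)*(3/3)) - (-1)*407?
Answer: 407 + 16*I*√93/3 ≈ 407.0 + 51.433*I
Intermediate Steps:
d(G) = -4 - G/3 (d(G) = -4 + (-G)/3 = -4 - G/3)
w(√(d(-5) - 8), ((5*3 + 1) + 0)*(3/3)) - (-1)*407 = √((-4 - ⅓*(-5)) - 8)*(((5*3 + 1) + 0)*(3/3)) - (-1)*407 = √((-4 + 5/3) - 8)*(((15 + 1) + 0)*(3*(⅓))) - 1*(-407) = √(-7/3 - 8)*((16 + 0)*1) + 407 = √(-31/3)*(16*1) + 407 = (I*√93/3)*16 + 407 = 16*I*√93/3 + 407 = 407 + 16*I*√93/3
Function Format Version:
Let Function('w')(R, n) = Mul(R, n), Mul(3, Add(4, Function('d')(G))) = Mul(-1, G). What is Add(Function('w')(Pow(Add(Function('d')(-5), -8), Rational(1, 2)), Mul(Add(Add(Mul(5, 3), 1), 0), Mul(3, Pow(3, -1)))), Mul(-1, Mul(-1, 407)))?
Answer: Add(407, Mul(Rational(16, 3), I, Pow(93, Rational(1, 2)))) ≈ Add(407.00, Mul(51.433, I))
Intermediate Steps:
Function('d')(G) = Add(-4, Mul(Rational(-1, 3), G)) (Function('d')(G) = Add(-4, Mul(Rational(1, 3), Mul(-1, G))) = Add(-4, Mul(Rational(-1, 3), G)))
Add(Function('w')(Pow(Add(Function('d')(-5), -8), Rational(1, 2)), Mul(Add(Add(Mul(5, 3), 1), 0), Mul(3, Pow(3, -1)))), Mul(-1, Mul(-1, 407))) = Add(Mul(Pow(Add(Add(-4, Mul(Rational(-1, 3), -5)), -8), Rational(1, 2)), Mul(Add(Add(Mul(5, 3), 1), 0), Mul(3, Pow(3, -1)))), Mul(-1, Mul(-1, 407))) = Add(Mul(Pow(Add(Add(-4, Rational(5, 3)), -8), Rational(1, 2)), Mul(Add(Add(15, 1), 0), Mul(3, Rational(1, 3)))), Mul(-1, -407)) = Add(Mul(Pow(Add(Rational(-7, 3), -8), Rational(1, 2)), Mul(Add(16, 0), 1)), 407) = Add(Mul(Pow(Rational(-31, 3), Rational(1, 2)), Mul(16, 1)), 407) = Add(Mul(Mul(Rational(1, 3), I, Pow(93, Rational(1, 2))), 16), 407) = Add(Mul(Rational(16, 3), I, Pow(93, Rational(1, 2))), 407) = Add(407, Mul(Rational(16, 3), I, Pow(93, Rational(1, 2))))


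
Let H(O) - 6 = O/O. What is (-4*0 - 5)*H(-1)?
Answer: -35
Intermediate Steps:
H(O) = 7 (H(O) = 6 + O/O = 6 + 1 = 7)
(-4*0 - 5)*H(-1) = (-4*0 - 5)*7 = (0 - 5)*7 = -5*7 = -35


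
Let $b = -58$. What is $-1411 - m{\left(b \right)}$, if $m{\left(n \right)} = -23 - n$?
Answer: $-1446$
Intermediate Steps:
$-1411 - m{\left(b \right)} = -1411 - \left(-23 - -58\right) = -1411 - \left(-23 + 58\right) = -1411 - 35 = -1446$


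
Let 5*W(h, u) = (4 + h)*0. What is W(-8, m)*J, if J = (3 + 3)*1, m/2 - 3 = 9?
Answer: 0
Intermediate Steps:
m = 24 (m = 6 + 2*9 = 6 + 18 = 24)
W(h, u) = 0 (W(h, u) = ((4 + h)*0)/5 = (1/5)*0 = 0)
J = 6 (J = 6*1 = 6)
W(-8, m)*J = 0*6 = 0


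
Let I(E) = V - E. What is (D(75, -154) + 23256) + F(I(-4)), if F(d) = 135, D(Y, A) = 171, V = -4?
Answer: 23562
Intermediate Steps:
I(E) = -4 - E
(D(75, -154) + 23256) + F(I(-4)) = (171 + 23256) + 135 = 23427 + 135 = 23562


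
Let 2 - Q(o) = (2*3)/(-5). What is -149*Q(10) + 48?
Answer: -2144/5 ≈ -428.80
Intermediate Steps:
Q(o) = 16/5 (Q(o) = 2 - 2*3/(-5) = 2 - 6*(-1)/5 = 2 - 1*(-6/5) = 2 + 6/5 = 16/5)
-149*Q(10) + 48 = -149*16/5 + 48 = -2384/5 + 48 = -2144/5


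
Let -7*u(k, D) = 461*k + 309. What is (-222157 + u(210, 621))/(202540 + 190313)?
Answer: -1652218/2749971 ≈ -0.60081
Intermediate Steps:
u(k, D) = -309/7 - 461*k/7 (u(k, D) = -(461*k + 309)/7 = -(309 + 461*k)/7 = -309/7 - 461*k/7)
(-222157 + u(210, 621))/(202540 + 190313) = (-222157 + (-309/7 - 461/7*210))/(202540 + 190313) = (-222157 + (-309/7 - 13830))/392853 = (-222157 - 97119/7)*(1/392853) = -1652218/7*1/392853 = -1652218/2749971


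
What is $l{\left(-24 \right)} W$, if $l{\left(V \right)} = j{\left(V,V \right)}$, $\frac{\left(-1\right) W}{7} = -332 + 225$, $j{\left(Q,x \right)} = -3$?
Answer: $-2247$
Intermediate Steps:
$W = 749$ ($W = - 7 \left(-332 + 225\right) = \left(-7\right) \left(-107\right) = 749$)
$l{\left(V \right)} = -3$
$l{\left(-24 \right)} W = \left(-3\right) 749 = -2247$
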